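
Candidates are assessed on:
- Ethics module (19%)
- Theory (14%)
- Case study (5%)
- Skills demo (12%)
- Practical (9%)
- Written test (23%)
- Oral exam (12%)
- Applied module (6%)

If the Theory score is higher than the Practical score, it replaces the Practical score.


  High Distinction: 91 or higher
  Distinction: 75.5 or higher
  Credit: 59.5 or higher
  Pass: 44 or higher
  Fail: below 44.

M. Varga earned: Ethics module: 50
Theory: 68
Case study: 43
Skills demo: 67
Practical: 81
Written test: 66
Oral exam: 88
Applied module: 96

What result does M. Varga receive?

Theory (68) ≤ Practical (81), so Practical stays at 81.
Weighted total:
  Ethics module 50 × 0.19 = 9.5
  Theory 68 × 0.14 = 9.52
  Case study 43 × 0.05 = 2.15
  Skills demo 67 × 0.12 = 8.04
  Practical 81 × 0.09 = 7.29
  Written test 66 × 0.23 = 15.18
  Oral exam 88 × 0.12 = 10.56
  Applied module 96 × 0.06 = 5.76
Sum = 68
68 is ≥ 59.5 and < 75.5 → Credit

Credit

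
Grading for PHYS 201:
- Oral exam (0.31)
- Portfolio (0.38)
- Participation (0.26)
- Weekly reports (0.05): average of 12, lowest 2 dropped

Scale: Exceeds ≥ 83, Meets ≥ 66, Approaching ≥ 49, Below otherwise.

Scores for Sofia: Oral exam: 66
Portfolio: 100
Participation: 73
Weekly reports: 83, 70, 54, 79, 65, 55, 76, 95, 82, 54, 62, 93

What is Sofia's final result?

Weekly reports: drop 54, 54 → average of remaining 10 = 760/10 = 76
Weighted total:
  Oral exam 66 × 0.31 = 20.46
  Portfolio 100 × 0.38 = 38
  Participation 73 × 0.26 = 18.98
  Weekly reports 76 × 0.05 = 3.8
Sum = 81.24
81.24 is ≥ 66 and < 83 → Meets

Meets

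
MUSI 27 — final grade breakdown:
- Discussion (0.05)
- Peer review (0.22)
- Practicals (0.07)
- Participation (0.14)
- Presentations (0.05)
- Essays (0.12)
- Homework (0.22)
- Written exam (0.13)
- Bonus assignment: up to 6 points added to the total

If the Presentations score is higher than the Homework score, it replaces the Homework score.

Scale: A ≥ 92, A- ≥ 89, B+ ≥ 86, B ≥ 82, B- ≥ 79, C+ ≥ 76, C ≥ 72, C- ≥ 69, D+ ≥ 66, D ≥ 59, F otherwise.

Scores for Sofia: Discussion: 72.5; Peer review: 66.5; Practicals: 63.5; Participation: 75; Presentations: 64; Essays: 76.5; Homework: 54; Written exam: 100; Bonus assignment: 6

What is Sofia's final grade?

Presentations (64) > Homework (54), so Homework counts as 64.
Weighted total:
  Discussion 72.5 × 0.05 = 3.625
  Peer review 66.5 × 0.22 = 14.63
  Practicals 63.5 × 0.07 = 4.445
  Participation 75 × 0.14 = 10.5
  Presentations 64 × 0.05 = 3.2
  Essays 76.5 × 0.12 = 9.18
  Homework 64 × 0.22 = 14.08
  Written exam 100 × 0.13 = 13
Sum = 72.66
Bonus assignment: 72.66 + 6 = 78.66
78.66 is ≥ 76 and < 79 → C+

C+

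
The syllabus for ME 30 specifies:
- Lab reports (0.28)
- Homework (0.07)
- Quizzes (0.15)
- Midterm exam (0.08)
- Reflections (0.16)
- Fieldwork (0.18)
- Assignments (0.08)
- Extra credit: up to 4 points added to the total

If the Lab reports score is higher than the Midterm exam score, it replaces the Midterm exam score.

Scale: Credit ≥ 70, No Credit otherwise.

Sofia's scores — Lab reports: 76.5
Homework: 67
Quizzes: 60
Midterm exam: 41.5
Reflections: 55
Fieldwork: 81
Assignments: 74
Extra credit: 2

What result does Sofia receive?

Credit

Lab reports (76.5) > Midterm exam (41.5), so Midterm exam counts as 76.5.
Weighted total:
  Lab reports 76.5 × 0.28 = 21.42
  Homework 67 × 0.07 = 4.69
  Quizzes 60 × 0.15 = 9
  Midterm exam 76.5 × 0.08 = 6.12
  Reflections 55 × 0.16 = 8.8
  Fieldwork 81 × 0.18 = 14.58
  Assignments 74 × 0.08 = 5.92
Sum = 70.53
Extra credit: 70.53 + 2 = 72.53
72.53 ≥ 70 → Credit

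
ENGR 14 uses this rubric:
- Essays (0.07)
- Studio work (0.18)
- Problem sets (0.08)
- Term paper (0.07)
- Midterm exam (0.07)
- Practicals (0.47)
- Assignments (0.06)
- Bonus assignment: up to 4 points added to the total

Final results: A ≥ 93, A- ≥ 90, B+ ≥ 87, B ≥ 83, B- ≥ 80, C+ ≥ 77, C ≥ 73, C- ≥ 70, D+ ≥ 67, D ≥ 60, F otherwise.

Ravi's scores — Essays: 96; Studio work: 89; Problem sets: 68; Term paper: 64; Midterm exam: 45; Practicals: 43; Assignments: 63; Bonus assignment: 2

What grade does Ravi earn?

Weighted total:
  Essays 96 × 0.07 = 6.72
  Studio work 89 × 0.18 = 16.02
  Problem sets 68 × 0.08 = 5.44
  Term paper 64 × 0.07 = 4.48
  Midterm exam 45 × 0.07 = 3.15
  Practicals 43 × 0.47 = 20.21
  Assignments 63 × 0.06 = 3.78
Sum = 59.8
Bonus assignment: 59.8 + 2 = 61.8
61.8 is ≥ 60 and < 67 → D

D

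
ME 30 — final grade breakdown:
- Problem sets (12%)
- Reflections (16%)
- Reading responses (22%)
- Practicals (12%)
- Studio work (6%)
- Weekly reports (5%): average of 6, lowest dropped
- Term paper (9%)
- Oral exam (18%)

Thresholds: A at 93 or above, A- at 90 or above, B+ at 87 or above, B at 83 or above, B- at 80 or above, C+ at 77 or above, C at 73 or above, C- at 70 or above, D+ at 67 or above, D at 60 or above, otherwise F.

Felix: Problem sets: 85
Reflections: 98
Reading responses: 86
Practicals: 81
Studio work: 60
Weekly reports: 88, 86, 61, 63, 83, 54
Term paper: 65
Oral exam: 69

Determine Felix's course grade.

Weekly reports: drop 54 → average of remaining 5 = 381/5 = 76.2
Weighted total:
  Problem sets 85 × 0.12 = 10.2
  Reflections 98 × 0.16 = 15.68
  Reading responses 86 × 0.22 = 18.92
  Practicals 81 × 0.12 = 9.72
  Studio work 60 × 0.06 = 3.6
  Weekly reports 76.2 × 0.05 = 3.81
  Term paper 65 × 0.09 = 5.85
  Oral exam 69 × 0.18 = 12.42
Sum = 80.2
80.2 is ≥ 80 and < 83 → B-

B-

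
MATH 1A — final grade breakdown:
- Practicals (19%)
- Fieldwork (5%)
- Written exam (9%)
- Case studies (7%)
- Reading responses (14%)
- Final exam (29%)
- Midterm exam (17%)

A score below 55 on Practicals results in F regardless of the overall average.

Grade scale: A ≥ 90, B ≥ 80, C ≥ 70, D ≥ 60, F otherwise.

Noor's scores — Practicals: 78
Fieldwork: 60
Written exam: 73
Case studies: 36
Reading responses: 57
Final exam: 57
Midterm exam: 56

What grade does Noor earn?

Practicals score 78 ≥ 55: minimum met.
Weighted total:
  Practicals 78 × 0.19 = 14.82
  Fieldwork 60 × 0.05 = 3
  Written exam 73 × 0.09 = 6.57
  Case studies 36 × 0.07 = 2.52
  Reading responses 57 × 0.14 = 7.98
  Final exam 57 × 0.29 = 16.53
  Midterm exam 56 × 0.17 = 9.52
Sum = 60.94
60.94 is ≥ 60 and < 70 → D

D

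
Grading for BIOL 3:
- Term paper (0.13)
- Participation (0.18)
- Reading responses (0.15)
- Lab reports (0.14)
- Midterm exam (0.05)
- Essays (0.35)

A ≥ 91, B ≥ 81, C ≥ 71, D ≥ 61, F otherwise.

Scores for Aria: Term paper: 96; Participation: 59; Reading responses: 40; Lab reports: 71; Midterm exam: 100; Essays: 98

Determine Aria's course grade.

C

Weighted total:
  Term paper 96 × 0.13 = 12.48
  Participation 59 × 0.18 = 10.62
  Reading responses 40 × 0.15 = 6
  Lab reports 71 × 0.14 = 9.94
  Midterm exam 100 × 0.05 = 5
  Essays 98 × 0.35 = 34.3
Sum = 78.34
78.34 is ≥ 71 and < 81 → C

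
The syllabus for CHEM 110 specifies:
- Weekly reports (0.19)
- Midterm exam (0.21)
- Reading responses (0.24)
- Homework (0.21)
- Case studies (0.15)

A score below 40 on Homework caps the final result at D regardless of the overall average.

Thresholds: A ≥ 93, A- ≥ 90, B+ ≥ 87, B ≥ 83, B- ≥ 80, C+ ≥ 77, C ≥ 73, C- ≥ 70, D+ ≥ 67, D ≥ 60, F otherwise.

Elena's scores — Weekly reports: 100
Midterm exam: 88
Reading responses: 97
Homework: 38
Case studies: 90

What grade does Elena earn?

Homework score 38 < 40: minimum not met.
Weighted total:
  Weekly reports 100 × 0.19 = 19
  Midterm exam 88 × 0.21 = 18.48
  Reading responses 97 × 0.24 = 23.28
  Homework 38 × 0.21 = 7.98
  Case studies 90 × 0.15 = 13.5
Sum = 82.24
82.24 would be B-; cap at D applies → D.

D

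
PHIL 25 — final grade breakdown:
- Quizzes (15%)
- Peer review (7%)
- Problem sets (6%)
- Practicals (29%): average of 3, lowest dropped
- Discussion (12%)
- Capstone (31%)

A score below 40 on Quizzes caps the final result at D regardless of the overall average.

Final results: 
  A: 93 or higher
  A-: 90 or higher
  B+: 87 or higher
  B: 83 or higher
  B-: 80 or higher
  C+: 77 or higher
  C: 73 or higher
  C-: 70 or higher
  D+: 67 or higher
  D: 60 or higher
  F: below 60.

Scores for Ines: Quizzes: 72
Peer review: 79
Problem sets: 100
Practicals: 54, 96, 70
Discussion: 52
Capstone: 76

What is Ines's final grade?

C

Practicals: drop 54 → average of remaining 2 = 166/2 = 83
Quizzes score 72 ≥ 40: minimum met.
Weighted total:
  Quizzes 72 × 0.15 = 10.8
  Peer review 79 × 0.07 = 5.53
  Problem sets 100 × 0.06 = 6
  Practicals 83 × 0.29 = 24.07
  Discussion 52 × 0.12 = 6.24
  Capstone 76 × 0.31 = 23.56
Sum = 76.2
76.2 is ≥ 73 and < 77 → C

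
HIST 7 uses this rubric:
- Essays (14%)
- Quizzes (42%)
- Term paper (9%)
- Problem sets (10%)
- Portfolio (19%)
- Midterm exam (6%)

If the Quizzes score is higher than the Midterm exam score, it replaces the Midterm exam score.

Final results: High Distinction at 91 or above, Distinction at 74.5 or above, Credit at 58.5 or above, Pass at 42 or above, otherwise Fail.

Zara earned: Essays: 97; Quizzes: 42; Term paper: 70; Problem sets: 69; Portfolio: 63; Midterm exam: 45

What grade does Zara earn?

Credit

Quizzes (42) ≤ Midterm exam (45), so Midterm exam stays at 45.
Weighted total:
  Essays 97 × 0.14 = 13.58
  Quizzes 42 × 0.42 = 17.64
  Term paper 70 × 0.09 = 6.3
  Problem sets 69 × 0.1 = 6.9
  Portfolio 63 × 0.19 = 11.97
  Midterm exam 45 × 0.06 = 2.7
Sum = 59.09
59.09 is ≥ 58.5 and < 74.5 → Credit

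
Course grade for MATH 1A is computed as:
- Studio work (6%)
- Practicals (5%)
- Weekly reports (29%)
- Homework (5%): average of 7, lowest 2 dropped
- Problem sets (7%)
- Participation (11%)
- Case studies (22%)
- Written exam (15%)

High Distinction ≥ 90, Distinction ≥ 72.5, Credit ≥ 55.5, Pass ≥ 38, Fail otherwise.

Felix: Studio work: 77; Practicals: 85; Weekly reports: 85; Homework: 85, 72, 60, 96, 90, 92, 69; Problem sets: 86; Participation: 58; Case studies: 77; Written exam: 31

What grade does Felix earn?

Homework: drop 60, 69 → average of remaining 5 = 435/5 = 87
Weighted total:
  Studio work 77 × 0.06 = 4.62
  Practicals 85 × 0.05 = 4.25
  Weekly reports 85 × 0.29 = 24.65
  Homework 87 × 0.05 = 4.35
  Problem sets 86 × 0.07 = 6.02
  Participation 58 × 0.11 = 6.38
  Case studies 77 × 0.22 = 16.94
  Written exam 31 × 0.15 = 4.65
Sum = 71.86
71.86 is ≥ 55.5 and < 72.5 → Credit

Credit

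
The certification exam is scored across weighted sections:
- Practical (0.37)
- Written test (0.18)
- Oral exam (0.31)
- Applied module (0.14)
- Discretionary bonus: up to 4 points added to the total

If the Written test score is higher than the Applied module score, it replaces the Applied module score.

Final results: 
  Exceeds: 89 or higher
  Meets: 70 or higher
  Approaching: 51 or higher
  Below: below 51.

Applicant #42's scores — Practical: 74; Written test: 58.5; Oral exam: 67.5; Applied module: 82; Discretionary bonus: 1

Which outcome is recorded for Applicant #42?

Written test (58.5) ≤ Applied module (82), so Applied module stays at 82.
Weighted total:
  Practical 74 × 0.37 = 27.38
  Written test 58.5 × 0.18 = 10.53
  Oral exam 67.5 × 0.31 = 20.925
  Applied module 82 × 0.14 = 11.48
Sum = 70.315
Discretionary bonus: 70.315 + 1 = 71.315
71.315 is ≥ 70 and < 89 → Meets

Meets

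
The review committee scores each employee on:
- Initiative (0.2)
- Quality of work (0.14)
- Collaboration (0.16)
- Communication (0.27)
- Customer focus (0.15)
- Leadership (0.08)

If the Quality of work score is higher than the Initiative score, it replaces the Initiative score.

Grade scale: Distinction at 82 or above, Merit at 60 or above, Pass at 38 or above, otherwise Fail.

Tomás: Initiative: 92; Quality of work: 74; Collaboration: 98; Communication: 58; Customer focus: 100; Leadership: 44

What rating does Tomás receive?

Merit

Quality of work (74) ≤ Initiative (92), so Initiative stays at 92.
Weighted total:
  Initiative 92 × 0.2 = 18.4
  Quality of work 74 × 0.14 = 10.36
  Collaboration 98 × 0.16 = 15.68
  Communication 58 × 0.27 = 15.66
  Customer focus 100 × 0.15 = 15
  Leadership 44 × 0.08 = 3.52
Sum = 78.62
78.62 is ≥ 60 and < 82 → Merit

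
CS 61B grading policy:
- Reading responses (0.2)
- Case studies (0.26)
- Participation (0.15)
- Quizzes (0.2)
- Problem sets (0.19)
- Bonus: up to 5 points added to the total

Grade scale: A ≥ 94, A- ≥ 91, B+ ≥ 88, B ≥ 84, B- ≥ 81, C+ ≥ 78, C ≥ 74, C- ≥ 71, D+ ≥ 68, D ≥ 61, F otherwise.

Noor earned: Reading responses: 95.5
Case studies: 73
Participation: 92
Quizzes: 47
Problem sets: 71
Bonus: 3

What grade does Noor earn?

Weighted total:
  Reading responses 95.5 × 0.2 = 19.1
  Case studies 73 × 0.26 = 18.98
  Participation 92 × 0.15 = 13.8
  Quizzes 47 × 0.2 = 9.4
  Problem sets 71 × 0.19 = 13.49
Sum = 74.77
Bonus: 74.77 + 3 = 77.77
77.77 is ≥ 74 and < 78 → C

C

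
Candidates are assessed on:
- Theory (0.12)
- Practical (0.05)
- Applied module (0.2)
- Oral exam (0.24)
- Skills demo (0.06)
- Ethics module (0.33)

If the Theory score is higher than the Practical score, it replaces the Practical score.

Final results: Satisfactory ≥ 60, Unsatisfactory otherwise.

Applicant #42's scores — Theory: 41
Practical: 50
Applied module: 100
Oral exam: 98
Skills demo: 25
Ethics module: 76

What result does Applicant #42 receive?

Theory (41) ≤ Practical (50), so Practical stays at 50.
Weighted total:
  Theory 41 × 0.12 = 4.92
  Practical 50 × 0.05 = 2.5
  Applied module 100 × 0.2 = 20
  Oral exam 98 × 0.24 = 23.52
  Skills demo 25 × 0.06 = 1.5
  Ethics module 76 × 0.33 = 25.08
Sum = 77.52
77.52 ≥ 60 → Satisfactory

Satisfactory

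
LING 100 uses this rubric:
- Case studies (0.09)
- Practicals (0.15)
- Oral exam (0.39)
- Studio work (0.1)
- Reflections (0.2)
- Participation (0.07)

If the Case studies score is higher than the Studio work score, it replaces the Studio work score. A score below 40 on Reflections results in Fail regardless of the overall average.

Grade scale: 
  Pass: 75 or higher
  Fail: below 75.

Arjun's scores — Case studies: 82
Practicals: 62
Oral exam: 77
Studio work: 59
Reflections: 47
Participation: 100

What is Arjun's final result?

Case studies (82) > Studio work (59), so Studio work counts as 82.
Reflections score 47 ≥ 40: minimum met.
Weighted total:
  Case studies 82 × 0.09 = 7.38
  Practicals 62 × 0.15 = 9.3
  Oral exam 77 × 0.39 = 30.03
  Studio work 82 × 0.1 = 8.2
  Reflections 47 × 0.2 = 9.4
  Participation 100 × 0.07 = 7
Sum = 71.31
71.31 < 75 → Fail

Fail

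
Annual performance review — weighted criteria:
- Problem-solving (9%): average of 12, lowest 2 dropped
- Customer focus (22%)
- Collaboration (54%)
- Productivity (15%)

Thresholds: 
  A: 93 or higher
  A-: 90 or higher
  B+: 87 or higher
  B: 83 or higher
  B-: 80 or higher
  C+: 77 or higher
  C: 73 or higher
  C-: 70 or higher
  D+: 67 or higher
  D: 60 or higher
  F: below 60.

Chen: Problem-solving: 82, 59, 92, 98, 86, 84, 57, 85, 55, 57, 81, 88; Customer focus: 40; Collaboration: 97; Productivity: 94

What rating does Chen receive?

Problem-solving: drop 55, 57 → average of remaining 10 = 812/10 = 81.2
Weighted total:
  Problem-solving 81.2 × 0.09 = 7.308
  Customer focus 40 × 0.22 = 8.8
  Collaboration 97 × 0.54 = 52.38
  Productivity 94 × 0.15 = 14.1
Sum = 82.588
82.588 is ≥ 80 and < 83 → B-

B-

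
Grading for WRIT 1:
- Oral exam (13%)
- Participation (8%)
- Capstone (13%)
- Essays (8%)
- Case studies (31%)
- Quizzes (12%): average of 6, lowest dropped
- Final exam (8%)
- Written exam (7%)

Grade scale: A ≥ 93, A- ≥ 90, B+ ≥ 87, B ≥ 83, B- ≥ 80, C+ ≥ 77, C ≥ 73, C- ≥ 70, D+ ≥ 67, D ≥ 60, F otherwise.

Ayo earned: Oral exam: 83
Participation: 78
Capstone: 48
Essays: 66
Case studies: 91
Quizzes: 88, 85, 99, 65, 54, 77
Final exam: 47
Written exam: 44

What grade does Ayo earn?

Quizzes: drop 54 → average of remaining 5 = 414/5 = 82.8
Weighted total:
  Oral exam 83 × 0.13 = 10.79
  Participation 78 × 0.08 = 6.24
  Capstone 48 × 0.13 = 6.24
  Essays 66 × 0.08 = 5.28
  Case studies 91 × 0.31 = 28.21
  Quizzes 82.8 × 0.12 = 9.936
  Final exam 47 × 0.08 = 3.76
  Written exam 44 × 0.07 = 3.08
Sum = 73.536
73.536 is ≥ 73 and < 77 → C

C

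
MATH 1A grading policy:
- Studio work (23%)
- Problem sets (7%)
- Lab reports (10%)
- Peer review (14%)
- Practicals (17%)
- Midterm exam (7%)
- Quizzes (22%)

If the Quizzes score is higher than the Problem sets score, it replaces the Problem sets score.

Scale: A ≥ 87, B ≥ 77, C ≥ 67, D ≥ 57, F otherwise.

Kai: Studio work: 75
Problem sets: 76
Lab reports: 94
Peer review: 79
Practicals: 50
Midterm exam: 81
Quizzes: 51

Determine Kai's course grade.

Quizzes (51) ≤ Problem sets (76), so Problem sets stays at 76.
Weighted total:
  Studio work 75 × 0.23 = 17.25
  Problem sets 76 × 0.07 = 5.32
  Lab reports 94 × 0.1 = 9.4
  Peer review 79 × 0.14 = 11.06
  Practicals 50 × 0.17 = 8.5
  Midterm exam 81 × 0.07 = 5.67
  Quizzes 51 × 0.22 = 11.22
Sum = 68.42
68.42 is ≥ 67 and < 77 → C

C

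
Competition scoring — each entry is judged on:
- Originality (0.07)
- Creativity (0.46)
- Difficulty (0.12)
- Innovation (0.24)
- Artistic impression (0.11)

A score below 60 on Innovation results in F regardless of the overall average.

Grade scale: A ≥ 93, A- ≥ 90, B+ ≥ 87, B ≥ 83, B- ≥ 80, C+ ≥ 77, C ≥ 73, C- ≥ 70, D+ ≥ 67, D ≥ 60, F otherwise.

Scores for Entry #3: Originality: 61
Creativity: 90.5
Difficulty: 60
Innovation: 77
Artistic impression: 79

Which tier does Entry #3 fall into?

Innovation score 77 ≥ 60: minimum met.
Weighted total:
  Originality 61 × 0.07 = 4.27
  Creativity 90.5 × 0.46 = 41.63
  Difficulty 60 × 0.12 = 7.2
  Innovation 77 × 0.24 = 18.48
  Artistic impression 79 × 0.11 = 8.69
Sum = 80.27
80.27 is ≥ 80 and < 83 → B-

B-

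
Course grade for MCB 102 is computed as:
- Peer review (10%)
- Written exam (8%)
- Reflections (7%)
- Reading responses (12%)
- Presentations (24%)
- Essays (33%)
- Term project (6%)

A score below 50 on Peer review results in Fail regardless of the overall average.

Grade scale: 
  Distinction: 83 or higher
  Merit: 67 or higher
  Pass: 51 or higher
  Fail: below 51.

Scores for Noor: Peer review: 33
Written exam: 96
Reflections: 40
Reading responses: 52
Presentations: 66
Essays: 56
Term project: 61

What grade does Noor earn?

Peer review score 33 < 50: minimum not met.
Weighted total:
  Peer review 33 × 0.1 = 3.3
  Written exam 96 × 0.08 = 7.68
  Reflections 40 × 0.07 = 2.8
  Reading responses 52 × 0.12 = 6.24
  Presentations 66 × 0.24 = 15.84
  Essays 56 × 0.33 = 18.48
  Term project 61 × 0.06 = 3.66
Sum = 58
Because the Peer review minimum was not met, the result is Fail.

Fail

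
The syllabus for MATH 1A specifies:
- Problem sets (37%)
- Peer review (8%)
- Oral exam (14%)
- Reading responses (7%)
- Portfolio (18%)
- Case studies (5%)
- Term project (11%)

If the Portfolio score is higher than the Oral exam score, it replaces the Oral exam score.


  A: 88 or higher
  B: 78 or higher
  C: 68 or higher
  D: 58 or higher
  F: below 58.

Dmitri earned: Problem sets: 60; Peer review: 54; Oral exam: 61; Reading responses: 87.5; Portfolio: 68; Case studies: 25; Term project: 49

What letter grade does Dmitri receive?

D

Portfolio (68) > Oral exam (61), so Oral exam counts as 68.
Weighted total:
  Problem sets 60 × 0.37 = 22.2
  Peer review 54 × 0.08 = 4.32
  Oral exam 68 × 0.14 = 9.52
  Reading responses 87.5 × 0.07 = 6.125
  Portfolio 68 × 0.18 = 12.24
  Case studies 25 × 0.05 = 1.25
  Term project 49 × 0.11 = 5.39
Sum = 61.045
61.045 is ≥ 58 and < 68 → D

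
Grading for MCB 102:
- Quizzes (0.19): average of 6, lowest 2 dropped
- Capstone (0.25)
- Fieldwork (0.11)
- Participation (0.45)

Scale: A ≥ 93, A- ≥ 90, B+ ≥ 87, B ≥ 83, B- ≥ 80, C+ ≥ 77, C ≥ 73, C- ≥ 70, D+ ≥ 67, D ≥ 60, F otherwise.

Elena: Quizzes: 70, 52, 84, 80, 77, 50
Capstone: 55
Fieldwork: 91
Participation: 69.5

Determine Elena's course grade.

Quizzes: drop 50, 52 → average of remaining 4 = 311/4 = 77.75
Weighted total:
  Quizzes 77.75 × 0.19 = 14.7725
  Capstone 55 × 0.25 = 13.75
  Fieldwork 91 × 0.11 = 10.01
  Participation 69.5 × 0.45 = 31.275
Sum = 69.8075
69.8075 is ≥ 67 and < 70 → D+

D+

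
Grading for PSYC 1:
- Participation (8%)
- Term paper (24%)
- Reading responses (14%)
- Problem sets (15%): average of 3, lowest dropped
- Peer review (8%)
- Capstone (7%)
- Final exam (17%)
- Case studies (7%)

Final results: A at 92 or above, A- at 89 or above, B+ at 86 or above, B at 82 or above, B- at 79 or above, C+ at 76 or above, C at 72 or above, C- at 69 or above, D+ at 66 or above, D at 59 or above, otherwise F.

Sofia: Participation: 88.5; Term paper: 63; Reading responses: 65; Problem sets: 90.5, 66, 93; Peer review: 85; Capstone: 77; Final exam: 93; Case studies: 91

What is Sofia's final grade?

Problem sets: drop 66 → average of remaining 2 = 183.5/2 = 91.75
Weighted total:
  Participation 88.5 × 0.08 = 7.08
  Term paper 63 × 0.24 = 15.12
  Reading responses 65 × 0.14 = 9.1
  Problem sets 91.75 × 0.15 = 13.7625
  Peer review 85 × 0.08 = 6.8
  Capstone 77 × 0.07 = 5.39
  Final exam 93 × 0.17 = 15.81
  Case studies 91 × 0.07 = 6.37
Sum = 79.4325
79.4325 is ≥ 79 and < 82 → B-

B-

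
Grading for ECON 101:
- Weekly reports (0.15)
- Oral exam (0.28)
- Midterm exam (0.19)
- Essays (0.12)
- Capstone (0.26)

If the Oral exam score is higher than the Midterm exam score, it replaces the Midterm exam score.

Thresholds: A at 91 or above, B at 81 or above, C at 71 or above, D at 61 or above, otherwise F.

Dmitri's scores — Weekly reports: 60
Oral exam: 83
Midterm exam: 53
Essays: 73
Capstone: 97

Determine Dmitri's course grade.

B

Oral exam (83) > Midterm exam (53), so Midterm exam counts as 83.
Weighted total:
  Weekly reports 60 × 0.15 = 9
  Oral exam 83 × 0.28 = 23.24
  Midterm exam 83 × 0.19 = 15.77
  Essays 73 × 0.12 = 8.76
  Capstone 97 × 0.26 = 25.22
Sum = 81.99
81.99 is ≥ 81 and < 91 → B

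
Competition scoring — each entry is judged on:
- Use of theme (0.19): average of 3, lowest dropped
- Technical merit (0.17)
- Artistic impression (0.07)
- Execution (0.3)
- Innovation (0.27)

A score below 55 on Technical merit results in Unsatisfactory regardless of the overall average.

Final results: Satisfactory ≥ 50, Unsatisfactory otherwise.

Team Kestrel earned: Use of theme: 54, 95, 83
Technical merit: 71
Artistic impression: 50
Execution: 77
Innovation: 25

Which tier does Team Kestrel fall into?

Satisfactory

Use of theme: drop 54 → average of remaining 2 = 178/2 = 89
Technical merit score 71 ≥ 55: minimum met.
Weighted total:
  Use of theme 89 × 0.19 = 16.91
  Technical merit 71 × 0.17 = 12.07
  Artistic impression 50 × 0.07 = 3.5
  Execution 77 × 0.3 = 23.1
  Innovation 25 × 0.27 = 6.75
Sum = 62.33
62.33 ≥ 50 → Satisfactory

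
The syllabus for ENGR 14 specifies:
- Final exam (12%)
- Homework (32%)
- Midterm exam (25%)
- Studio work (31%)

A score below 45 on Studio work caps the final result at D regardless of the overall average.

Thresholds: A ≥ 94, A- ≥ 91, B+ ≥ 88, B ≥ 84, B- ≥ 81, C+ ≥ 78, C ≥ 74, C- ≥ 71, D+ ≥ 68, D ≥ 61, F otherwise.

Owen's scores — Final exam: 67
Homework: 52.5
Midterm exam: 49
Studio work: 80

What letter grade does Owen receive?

D

Studio work score 80 ≥ 45: minimum met.
Weighted total:
  Final exam 67 × 0.12 = 8.04
  Homework 52.5 × 0.32 = 16.8
  Midterm exam 49 × 0.25 = 12.25
  Studio work 80 × 0.31 = 24.8
Sum = 61.89
61.89 is ≥ 61 and < 68 → D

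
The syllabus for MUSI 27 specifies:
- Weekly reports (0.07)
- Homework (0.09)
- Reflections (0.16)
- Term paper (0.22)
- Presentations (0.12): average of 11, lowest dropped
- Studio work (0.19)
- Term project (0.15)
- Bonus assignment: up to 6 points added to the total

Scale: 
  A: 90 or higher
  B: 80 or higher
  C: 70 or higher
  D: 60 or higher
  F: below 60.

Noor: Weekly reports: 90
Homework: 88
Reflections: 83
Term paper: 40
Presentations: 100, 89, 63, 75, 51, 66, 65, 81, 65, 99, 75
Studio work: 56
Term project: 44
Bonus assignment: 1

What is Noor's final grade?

Presentations: drop 51 → average of remaining 10 = 778/10 = 77.8
Weighted total:
  Weekly reports 90 × 0.07 = 6.3
  Homework 88 × 0.09 = 7.92
  Reflections 83 × 0.16 = 13.28
  Term paper 40 × 0.22 = 8.8
  Presentations 77.8 × 0.12 = 9.336
  Studio work 56 × 0.19 = 10.64
  Term project 44 × 0.15 = 6.6
Sum = 62.876
Bonus assignment: 62.876 + 1 = 63.876
63.876 is ≥ 60 and < 70 → D

D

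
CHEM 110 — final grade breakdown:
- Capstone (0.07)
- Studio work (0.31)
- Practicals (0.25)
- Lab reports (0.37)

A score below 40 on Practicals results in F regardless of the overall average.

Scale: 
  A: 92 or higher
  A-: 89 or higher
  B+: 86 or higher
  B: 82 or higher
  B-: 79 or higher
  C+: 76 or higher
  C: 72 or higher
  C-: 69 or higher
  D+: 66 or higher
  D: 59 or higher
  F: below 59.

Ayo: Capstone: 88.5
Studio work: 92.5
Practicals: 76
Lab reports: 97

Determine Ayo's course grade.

A-

Practicals score 76 ≥ 40: minimum met.
Weighted total:
  Capstone 88.5 × 0.07 = 6.195
  Studio work 92.5 × 0.31 = 28.675
  Practicals 76 × 0.25 = 19
  Lab reports 97 × 0.37 = 35.89
Sum = 89.76
89.76 is ≥ 89 and < 92 → A-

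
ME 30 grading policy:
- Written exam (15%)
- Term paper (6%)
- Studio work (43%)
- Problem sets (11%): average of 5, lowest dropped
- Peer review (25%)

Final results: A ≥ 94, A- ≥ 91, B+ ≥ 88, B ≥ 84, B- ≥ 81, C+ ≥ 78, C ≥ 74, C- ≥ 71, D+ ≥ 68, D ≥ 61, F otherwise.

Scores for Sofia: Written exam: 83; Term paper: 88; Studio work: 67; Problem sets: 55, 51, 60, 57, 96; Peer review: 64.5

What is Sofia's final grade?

Problem sets: drop 51 → average of remaining 4 = 268/4 = 67
Weighted total:
  Written exam 83 × 0.15 = 12.45
  Term paper 88 × 0.06 = 5.28
  Studio work 67 × 0.43 = 28.81
  Problem sets 67 × 0.11 = 7.37
  Peer review 64.5 × 0.25 = 16.125
Sum = 70.035
70.035 is ≥ 68 and < 71 → D+

D+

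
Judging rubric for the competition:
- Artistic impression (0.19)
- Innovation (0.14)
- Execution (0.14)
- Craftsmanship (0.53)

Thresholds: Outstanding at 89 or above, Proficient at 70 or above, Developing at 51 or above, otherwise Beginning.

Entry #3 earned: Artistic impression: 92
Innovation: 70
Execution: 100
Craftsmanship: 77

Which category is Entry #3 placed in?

Proficient

Weighted total:
  Artistic impression 92 × 0.19 = 17.48
  Innovation 70 × 0.14 = 9.8
  Execution 100 × 0.14 = 14
  Craftsmanship 77 × 0.53 = 40.81
Sum = 82.09
82.09 is ≥ 70 and < 89 → Proficient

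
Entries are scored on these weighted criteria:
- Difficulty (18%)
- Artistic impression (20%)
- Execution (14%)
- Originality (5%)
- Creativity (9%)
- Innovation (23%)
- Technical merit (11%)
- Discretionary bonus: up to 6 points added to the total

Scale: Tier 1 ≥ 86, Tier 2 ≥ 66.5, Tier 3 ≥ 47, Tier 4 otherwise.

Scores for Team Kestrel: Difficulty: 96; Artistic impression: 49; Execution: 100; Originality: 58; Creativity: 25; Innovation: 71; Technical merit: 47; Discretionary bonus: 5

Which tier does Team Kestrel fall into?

Tier 2

Weighted total:
  Difficulty 96 × 0.18 = 17.28
  Artistic impression 49 × 0.2 = 9.8
  Execution 100 × 0.14 = 14
  Originality 58 × 0.05 = 2.9
  Creativity 25 × 0.09 = 2.25
  Innovation 71 × 0.23 = 16.33
  Technical merit 47 × 0.11 = 5.17
Sum = 67.73
Discretionary bonus: 67.73 + 5 = 72.73
72.73 is ≥ 66.5 and < 86 → Tier 2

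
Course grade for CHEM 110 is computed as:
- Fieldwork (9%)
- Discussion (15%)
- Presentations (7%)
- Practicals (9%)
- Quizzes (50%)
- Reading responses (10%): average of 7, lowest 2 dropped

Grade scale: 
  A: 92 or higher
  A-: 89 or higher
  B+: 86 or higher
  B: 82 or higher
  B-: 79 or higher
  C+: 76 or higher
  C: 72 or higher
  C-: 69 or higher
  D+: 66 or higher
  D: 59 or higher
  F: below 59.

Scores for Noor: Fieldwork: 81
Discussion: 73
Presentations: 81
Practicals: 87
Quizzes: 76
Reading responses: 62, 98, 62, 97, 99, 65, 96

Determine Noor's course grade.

C+

Reading responses: drop 62, 62 → average of remaining 5 = 455/5 = 91
Weighted total:
  Fieldwork 81 × 0.09 = 7.29
  Discussion 73 × 0.15 = 10.95
  Presentations 81 × 0.07 = 5.67
  Practicals 87 × 0.09 = 7.83
  Quizzes 76 × 0.5 = 38
  Reading responses 91 × 0.1 = 9.1
Sum = 78.84
78.84 is ≥ 76 and < 79 → C+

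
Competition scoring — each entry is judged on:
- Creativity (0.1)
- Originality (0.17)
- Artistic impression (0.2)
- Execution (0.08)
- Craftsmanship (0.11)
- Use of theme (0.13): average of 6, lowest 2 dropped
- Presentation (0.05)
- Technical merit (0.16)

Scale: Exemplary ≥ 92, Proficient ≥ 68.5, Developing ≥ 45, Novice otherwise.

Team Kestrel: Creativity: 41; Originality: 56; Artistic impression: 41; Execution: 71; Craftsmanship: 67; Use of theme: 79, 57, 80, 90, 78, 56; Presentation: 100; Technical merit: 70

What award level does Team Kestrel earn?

Developing

Use of theme: drop 56, 57 → average of remaining 4 = 327/4 = 81.75
Weighted total:
  Creativity 41 × 0.1 = 4.1
  Originality 56 × 0.17 = 9.52
  Artistic impression 41 × 0.2 = 8.2
  Execution 71 × 0.08 = 5.68
  Craftsmanship 67 × 0.11 = 7.37
  Use of theme 81.75 × 0.13 = 10.6275
  Presentation 100 × 0.05 = 5
  Technical merit 70 × 0.16 = 11.2
Sum = 61.6975
61.6975 is ≥ 45 and < 68.5 → Developing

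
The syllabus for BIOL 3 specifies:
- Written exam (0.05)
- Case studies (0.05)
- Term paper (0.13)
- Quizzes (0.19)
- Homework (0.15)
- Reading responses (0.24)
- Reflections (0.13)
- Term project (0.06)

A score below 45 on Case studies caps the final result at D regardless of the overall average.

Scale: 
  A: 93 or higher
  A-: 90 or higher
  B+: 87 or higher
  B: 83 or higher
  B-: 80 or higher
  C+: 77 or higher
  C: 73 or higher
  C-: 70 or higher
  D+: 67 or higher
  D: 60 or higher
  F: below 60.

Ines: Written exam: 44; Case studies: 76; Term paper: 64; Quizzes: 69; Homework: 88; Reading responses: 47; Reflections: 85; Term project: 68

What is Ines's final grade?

D+

Case studies score 76 ≥ 45: minimum met.
Weighted total:
  Written exam 44 × 0.05 = 2.2
  Case studies 76 × 0.05 = 3.8
  Term paper 64 × 0.13 = 8.32
  Quizzes 69 × 0.19 = 13.11
  Homework 88 × 0.15 = 13.2
  Reading responses 47 × 0.24 = 11.28
  Reflections 85 × 0.13 = 11.05
  Term project 68 × 0.06 = 4.08
Sum = 67.04
67.04 is ≥ 67 and < 70 → D+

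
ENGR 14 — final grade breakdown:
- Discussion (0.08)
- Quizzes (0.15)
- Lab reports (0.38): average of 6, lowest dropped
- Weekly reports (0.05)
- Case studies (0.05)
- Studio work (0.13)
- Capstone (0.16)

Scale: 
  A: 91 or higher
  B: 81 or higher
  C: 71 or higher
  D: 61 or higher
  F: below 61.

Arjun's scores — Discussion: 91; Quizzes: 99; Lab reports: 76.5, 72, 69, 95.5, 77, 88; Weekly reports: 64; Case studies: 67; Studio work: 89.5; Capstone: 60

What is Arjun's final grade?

Lab reports: drop 69 → average of remaining 5 = 409/5 = 81.8
Weighted total:
  Discussion 91 × 0.08 = 7.28
  Quizzes 99 × 0.15 = 14.85
  Lab reports 81.8 × 0.38 = 31.084
  Weekly reports 64 × 0.05 = 3.2
  Case studies 67 × 0.05 = 3.35
  Studio work 89.5 × 0.13 = 11.635
  Capstone 60 × 0.16 = 9.6
Sum = 80.999
80.999 is ≥ 71 and < 81 → C

C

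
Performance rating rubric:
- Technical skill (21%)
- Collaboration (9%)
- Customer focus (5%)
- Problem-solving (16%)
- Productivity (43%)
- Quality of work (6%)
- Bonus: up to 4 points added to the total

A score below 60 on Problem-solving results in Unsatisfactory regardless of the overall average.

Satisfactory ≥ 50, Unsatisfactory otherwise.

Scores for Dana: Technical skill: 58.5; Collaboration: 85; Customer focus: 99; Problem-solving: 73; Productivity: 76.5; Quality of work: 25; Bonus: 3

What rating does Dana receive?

Satisfactory

Problem-solving score 73 ≥ 60: minimum met.
Weighted total:
  Technical skill 58.5 × 0.21 = 12.285
  Collaboration 85 × 0.09 = 7.65
  Customer focus 99 × 0.05 = 4.95
  Problem-solving 73 × 0.16 = 11.68
  Productivity 76.5 × 0.43 = 32.895
  Quality of work 25 × 0.06 = 1.5
Sum = 70.96
Bonus: 70.96 + 3 = 73.96
73.96 ≥ 50 → Satisfactory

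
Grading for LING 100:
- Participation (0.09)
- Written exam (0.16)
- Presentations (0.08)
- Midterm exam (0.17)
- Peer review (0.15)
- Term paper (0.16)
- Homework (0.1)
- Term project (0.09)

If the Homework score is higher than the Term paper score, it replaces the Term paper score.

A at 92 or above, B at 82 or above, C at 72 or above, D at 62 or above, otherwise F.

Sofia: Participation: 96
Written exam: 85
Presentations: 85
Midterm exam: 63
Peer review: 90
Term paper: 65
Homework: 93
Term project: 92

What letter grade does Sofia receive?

B

Homework (93) > Term paper (65), so Term paper counts as 93.
Weighted total:
  Participation 96 × 0.09 = 8.64
  Written exam 85 × 0.16 = 13.6
  Presentations 85 × 0.08 = 6.8
  Midterm exam 63 × 0.17 = 10.71
  Peer review 90 × 0.15 = 13.5
  Term paper 93 × 0.16 = 14.88
  Homework 93 × 0.1 = 9.3
  Term project 92 × 0.09 = 8.28
Sum = 85.71
85.71 is ≥ 82 and < 92 → B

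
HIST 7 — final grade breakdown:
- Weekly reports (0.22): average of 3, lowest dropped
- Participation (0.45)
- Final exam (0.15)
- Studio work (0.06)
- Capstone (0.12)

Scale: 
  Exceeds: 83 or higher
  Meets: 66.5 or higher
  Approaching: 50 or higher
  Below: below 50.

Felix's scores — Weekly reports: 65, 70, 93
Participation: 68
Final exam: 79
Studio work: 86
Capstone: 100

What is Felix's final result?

Weekly reports: drop 65 → average of remaining 2 = 163/2 = 81.5
Weighted total:
  Weekly reports 81.5 × 0.22 = 17.93
  Participation 68 × 0.45 = 30.6
  Final exam 79 × 0.15 = 11.85
  Studio work 86 × 0.06 = 5.16
  Capstone 100 × 0.12 = 12
Sum = 77.54
77.54 is ≥ 66.5 and < 83 → Meets

Meets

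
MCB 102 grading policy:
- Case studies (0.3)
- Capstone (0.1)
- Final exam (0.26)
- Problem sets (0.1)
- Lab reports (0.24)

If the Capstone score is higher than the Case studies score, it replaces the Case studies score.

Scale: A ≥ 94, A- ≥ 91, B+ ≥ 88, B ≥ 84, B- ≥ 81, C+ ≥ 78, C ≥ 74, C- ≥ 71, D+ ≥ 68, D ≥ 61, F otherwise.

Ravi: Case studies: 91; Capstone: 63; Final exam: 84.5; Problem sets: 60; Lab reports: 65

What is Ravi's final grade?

C

Capstone (63) ≤ Case studies (91), so Case studies stays at 91.
Weighted total:
  Case studies 91 × 0.3 = 27.3
  Capstone 63 × 0.1 = 6.3
  Final exam 84.5 × 0.26 = 21.97
  Problem sets 60 × 0.1 = 6
  Lab reports 65 × 0.24 = 15.6
Sum = 77.17
77.17 is ≥ 74 and < 78 → C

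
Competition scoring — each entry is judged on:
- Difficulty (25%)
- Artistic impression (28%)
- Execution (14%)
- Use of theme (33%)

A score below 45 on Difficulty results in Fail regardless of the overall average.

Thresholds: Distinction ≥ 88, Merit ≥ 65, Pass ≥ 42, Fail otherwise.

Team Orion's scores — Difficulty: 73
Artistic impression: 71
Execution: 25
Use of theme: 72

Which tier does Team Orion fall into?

Difficulty score 73 ≥ 45: minimum met.
Weighted total:
  Difficulty 73 × 0.25 = 18.25
  Artistic impression 71 × 0.28 = 19.88
  Execution 25 × 0.14 = 3.5
  Use of theme 72 × 0.33 = 23.76
Sum = 65.39
65.39 is ≥ 65 and < 88 → Merit

Merit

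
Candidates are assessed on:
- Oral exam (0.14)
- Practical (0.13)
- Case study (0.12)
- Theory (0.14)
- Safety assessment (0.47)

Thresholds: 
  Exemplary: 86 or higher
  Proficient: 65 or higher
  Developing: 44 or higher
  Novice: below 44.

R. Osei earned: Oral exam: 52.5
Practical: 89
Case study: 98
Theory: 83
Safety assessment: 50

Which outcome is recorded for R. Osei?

Weighted total:
  Oral exam 52.5 × 0.14 = 7.35
  Practical 89 × 0.13 = 11.57
  Case study 98 × 0.12 = 11.76
  Theory 83 × 0.14 = 11.62
  Safety assessment 50 × 0.47 = 23.5
Sum = 65.8
65.8 is ≥ 65 and < 86 → Proficient

Proficient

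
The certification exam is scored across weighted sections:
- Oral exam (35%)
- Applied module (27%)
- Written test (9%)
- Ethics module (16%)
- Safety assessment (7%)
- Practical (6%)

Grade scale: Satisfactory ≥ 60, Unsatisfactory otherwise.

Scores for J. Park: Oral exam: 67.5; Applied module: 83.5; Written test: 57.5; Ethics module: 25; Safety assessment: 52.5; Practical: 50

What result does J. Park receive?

Satisfactory

Weighted total:
  Oral exam 67.5 × 0.35 = 23.625
  Applied module 83.5 × 0.27 = 22.545
  Written test 57.5 × 0.09 = 5.175
  Ethics module 25 × 0.16 = 4
  Safety assessment 52.5 × 0.07 = 3.675
  Practical 50 × 0.06 = 3
Sum = 62.02
62.02 ≥ 60 → Satisfactory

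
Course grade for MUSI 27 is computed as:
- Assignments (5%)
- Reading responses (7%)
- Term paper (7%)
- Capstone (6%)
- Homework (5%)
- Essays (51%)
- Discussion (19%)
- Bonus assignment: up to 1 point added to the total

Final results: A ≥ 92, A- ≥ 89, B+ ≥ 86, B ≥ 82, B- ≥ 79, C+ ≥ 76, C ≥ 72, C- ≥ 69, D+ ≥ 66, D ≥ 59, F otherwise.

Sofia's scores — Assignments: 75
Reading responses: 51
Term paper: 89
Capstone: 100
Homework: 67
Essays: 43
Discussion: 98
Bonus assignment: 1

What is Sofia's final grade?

D

Weighted total:
  Assignments 75 × 0.05 = 3.75
  Reading responses 51 × 0.07 = 3.57
  Term paper 89 × 0.07 = 6.23
  Capstone 100 × 0.06 = 6
  Homework 67 × 0.05 = 3.35
  Essays 43 × 0.51 = 21.93
  Discussion 98 × 0.19 = 18.62
Sum = 63.45
Bonus assignment: 63.45 + 1 = 64.45
64.45 is ≥ 59 and < 66 → D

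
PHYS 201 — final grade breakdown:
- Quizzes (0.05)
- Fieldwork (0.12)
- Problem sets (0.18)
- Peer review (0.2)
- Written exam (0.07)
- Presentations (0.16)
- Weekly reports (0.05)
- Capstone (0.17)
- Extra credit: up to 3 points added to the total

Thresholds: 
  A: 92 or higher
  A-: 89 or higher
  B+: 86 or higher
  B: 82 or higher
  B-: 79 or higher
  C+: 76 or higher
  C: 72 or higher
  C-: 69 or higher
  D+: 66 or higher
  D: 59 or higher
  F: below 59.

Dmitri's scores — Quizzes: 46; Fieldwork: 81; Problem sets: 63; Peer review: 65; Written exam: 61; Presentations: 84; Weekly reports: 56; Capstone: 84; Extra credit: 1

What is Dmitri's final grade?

Weighted total:
  Quizzes 46 × 0.05 = 2.3
  Fieldwork 81 × 0.12 = 9.72
  Problem sets 63 × 0.18 = 11.34
  Peer review 65 × 0.2 = 13
  Written exam 61 × 0.07 = 4.27
  Presentations 84 × 0.16 = 13.44
  Weekly reports 56 × 0.05 = 2.8
  Capstone 84 × 0.17 = 14.28
Sum = 71.15
Extra credit: 71.15 + 1 = 72.15
72.15 is ≥ 72 and < 76 → C

C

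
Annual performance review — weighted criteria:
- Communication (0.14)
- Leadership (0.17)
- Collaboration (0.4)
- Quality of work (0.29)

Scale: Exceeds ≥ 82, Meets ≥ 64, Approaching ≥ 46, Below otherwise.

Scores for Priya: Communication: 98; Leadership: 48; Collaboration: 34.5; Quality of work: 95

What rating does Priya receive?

Weighted total:
  Communication 98 × 0.14 = 13.72
  Leadership 48 × 0.17 = 8.16
  Collaboration 34.5 × 0.4 = 13.8
  Quality of work 95 × 0.29 = 27.55
Sum = 63.23
63.23 is ≥ 46 and < 64 → Approaching

Approaching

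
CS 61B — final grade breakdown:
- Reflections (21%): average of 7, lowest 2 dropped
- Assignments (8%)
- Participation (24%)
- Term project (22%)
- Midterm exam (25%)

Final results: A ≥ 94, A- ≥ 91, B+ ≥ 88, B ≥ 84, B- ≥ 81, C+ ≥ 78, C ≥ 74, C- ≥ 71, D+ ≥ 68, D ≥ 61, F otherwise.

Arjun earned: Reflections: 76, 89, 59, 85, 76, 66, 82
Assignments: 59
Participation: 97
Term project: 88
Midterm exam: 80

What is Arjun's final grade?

Reflections: drop 59, 66 → average of remaining 5 = 408/5 = 81.6
Weighted total:
  Reflections 81.6 × 0.21 = 17.136
  Assignments 59 × 0.08 = 4.72
  Participation 97 × 0.24 = 23.28
  Term project 88 × 0.22 = 19.36
  Midterm exam 80 × 0.25 = 20
Sum = 84.496
84.496 is ≥ 84 and < 88 → B

B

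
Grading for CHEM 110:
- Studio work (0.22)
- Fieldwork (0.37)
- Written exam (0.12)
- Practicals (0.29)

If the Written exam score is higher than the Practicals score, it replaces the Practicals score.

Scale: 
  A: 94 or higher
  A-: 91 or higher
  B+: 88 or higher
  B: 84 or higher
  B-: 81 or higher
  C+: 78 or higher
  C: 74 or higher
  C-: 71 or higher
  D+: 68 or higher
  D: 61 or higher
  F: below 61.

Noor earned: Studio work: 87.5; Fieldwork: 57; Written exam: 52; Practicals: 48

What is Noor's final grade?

Written exam (52) > Practicals (48), so Practicals counts as 52.
Weighted total:
  Studio work 87.5 × 0.22 = 19.25
  Fieldwork 57 × 0.37 = 21.09
  Written exam 52 × 0.12 = 6.24
  Practicals 52 × 0.29 = 15.08
Sum = 61.66
61.66 is ≥ 61 and < 68 → D

D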